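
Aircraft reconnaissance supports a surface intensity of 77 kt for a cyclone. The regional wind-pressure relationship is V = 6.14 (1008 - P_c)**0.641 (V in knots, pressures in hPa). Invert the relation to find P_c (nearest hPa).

956 hPa

ΔP = (V / 6.14)^(1/0.641) = (77/6.14)^1.560.
77/6.14 = 12.541; 12.541^1.560 ≈ 51.70 hPa.
P_c = 1008 − 51.70 = 956.30 ≈ 956 hPa.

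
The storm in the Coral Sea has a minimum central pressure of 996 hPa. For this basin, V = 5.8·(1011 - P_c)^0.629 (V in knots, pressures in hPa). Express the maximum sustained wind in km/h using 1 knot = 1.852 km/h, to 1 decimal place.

ΔP = 1011 − 996 = 15 hPa.
V ≈ 5.8 × 15^0.629 = 5.8 × 5.492 ≈ 31.856 kt.
31.856 × 1.852 ≈ 59.00 km/h → 59.0 km/h.

59.0 km/h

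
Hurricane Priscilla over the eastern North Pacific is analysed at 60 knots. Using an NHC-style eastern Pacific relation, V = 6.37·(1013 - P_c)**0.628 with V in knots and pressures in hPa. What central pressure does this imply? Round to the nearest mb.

ΔP = (V / 6.37)^(1/0.628) = (60/6.37)^1.592.
60/6.37 = 9.419; 9.419^1.592 ≈ 35.56 mb.
P_c = 1013 − 35.56 = 977.44 ≈ 977 mb.

977 mb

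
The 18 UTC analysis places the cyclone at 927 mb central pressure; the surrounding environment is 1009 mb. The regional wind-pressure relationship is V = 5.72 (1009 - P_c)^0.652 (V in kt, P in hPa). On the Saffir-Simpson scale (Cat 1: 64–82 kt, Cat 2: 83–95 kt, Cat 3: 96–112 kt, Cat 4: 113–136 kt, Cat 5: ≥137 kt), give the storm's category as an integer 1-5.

ΔP = 1009 − 927 = 82 mb.
V ≈ 5.72 × 82^0.652 = 5.72 × 17.69 ≈ 101 kt.
101 kt falls in the Category 3 band.

3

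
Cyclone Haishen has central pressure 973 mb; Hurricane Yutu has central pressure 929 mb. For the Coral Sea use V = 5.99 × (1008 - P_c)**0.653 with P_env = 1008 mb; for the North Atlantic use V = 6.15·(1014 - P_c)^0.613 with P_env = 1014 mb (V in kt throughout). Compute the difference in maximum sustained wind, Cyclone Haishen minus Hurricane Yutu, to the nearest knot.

Cyclone Haishen: ΔP = 35; V ≈ 5.99 × 35^0.653 ≈ 61.05 kt.
Hurricane Yutu: ΔP = 85; V ≈ 6.15 × 85^0.613 ≈ 93.67 kt.
Difference ≈ 61.05 − 93.67 = -32.62 → -33 kt.

-33 kt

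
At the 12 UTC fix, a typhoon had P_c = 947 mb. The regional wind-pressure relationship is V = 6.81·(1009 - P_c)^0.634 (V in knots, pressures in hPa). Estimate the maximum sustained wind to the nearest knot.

ΔP = 1009 − 947 = 62 mb.
62^0.634 ≈ 13.689.
V ≈ 6.81 × 13.689 ≈ 93.2 kt.

93 kt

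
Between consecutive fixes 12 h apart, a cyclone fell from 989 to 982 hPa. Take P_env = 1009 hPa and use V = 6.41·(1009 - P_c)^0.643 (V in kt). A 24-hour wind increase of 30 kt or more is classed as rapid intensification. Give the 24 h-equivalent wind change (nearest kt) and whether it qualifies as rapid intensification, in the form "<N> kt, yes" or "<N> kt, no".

V₁: ΔP = 20, V ≈ 6.41 × 20^0.643 ≈ 44.00 kt.
V₂: ΔP = 27, V ≈ 6.41 × 27^0.643 ≈ 53.36 kt.
ΔV over 12 h = 9.36 kt → 24 h equivalent = 9.36 × 24/12 ≈ 18.72 kt.
19 kt < 30 kt ⇒ not rapid intensification.

19 kt, no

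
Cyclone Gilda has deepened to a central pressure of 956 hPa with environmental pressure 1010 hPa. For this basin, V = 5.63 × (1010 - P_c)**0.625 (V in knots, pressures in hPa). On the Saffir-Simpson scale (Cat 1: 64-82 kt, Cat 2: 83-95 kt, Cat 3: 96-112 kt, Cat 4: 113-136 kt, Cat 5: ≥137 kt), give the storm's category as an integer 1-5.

ΔP = 1010 − 956 = 54 hPa.
V ≈ 5.63 × 54^0.625 = 5.63 × 12.10 ≈ 68 kt.
68 kt falls in the Category 1 band.

1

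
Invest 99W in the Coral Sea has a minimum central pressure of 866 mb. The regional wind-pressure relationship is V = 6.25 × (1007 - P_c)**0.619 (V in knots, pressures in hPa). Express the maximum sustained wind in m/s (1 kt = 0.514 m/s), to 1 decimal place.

ΔP = 1007 − 866 = 141 mb.
V ≈ 6.25 × 141^0.619 = 6.25 × 21.398 ≈ 133.735 kt.
133.735 × 0.514 ≈ 68.74 m/s → 68.7 m/s.

68.7 m/s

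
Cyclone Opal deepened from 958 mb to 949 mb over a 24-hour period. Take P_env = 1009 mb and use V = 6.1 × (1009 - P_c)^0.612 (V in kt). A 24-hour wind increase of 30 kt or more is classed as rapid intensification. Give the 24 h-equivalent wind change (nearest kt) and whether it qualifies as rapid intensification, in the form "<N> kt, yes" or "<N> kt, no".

7 kt, no

V₁: ΔP = 51, V ≈ 6.1 × 51^0.612 ≈ 67.66 kt.
V₂: ΔP = 60, V ≈ 6.1 × 60^0.612 ≈ 74.74 kt.
ΔV over 24 h = 7.08 kt → 24 h equivalent = 7.08 × 24/24 ≈ 7.08 kt.
7 kt < 30 kt ⇒ not rapid intensification.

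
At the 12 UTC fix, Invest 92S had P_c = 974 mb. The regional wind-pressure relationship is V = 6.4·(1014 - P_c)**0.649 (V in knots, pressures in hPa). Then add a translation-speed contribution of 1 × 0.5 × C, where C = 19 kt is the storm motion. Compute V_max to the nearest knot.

80 kt

ΔP = 1014 − 974 = 40 mb.
40^0.649 ≈ 10.958.
V ≈ 6.4 × 10.958 ≈ 70.1 kt.
Translation term: 1 × 0.5 × 19 = 9.5 kt.
Corrected V ≈ 79.6 kt → 80 kt.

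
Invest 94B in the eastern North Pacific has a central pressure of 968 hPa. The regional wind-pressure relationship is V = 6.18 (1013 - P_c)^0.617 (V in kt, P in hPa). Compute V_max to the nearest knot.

ΔP = 1013 − 968 = 45 hPa.
45^0.617 ≈ 10.472.
V ≈ 6.18 × 10.472 ≈ 64.7 kt.

65 kt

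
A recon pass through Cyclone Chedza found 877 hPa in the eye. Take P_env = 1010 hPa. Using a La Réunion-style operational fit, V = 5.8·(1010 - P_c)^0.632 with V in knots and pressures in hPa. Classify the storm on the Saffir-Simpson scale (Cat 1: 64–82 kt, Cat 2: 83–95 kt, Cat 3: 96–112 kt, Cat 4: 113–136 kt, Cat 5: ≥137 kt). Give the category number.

4

ΔP = 1010 − 877 = 133 hPa.
V ≈ 5.8 × 133^0.632 = 5.8 × 21.99 ≈ 128 kt.
128 kt falls in the Category 4 band.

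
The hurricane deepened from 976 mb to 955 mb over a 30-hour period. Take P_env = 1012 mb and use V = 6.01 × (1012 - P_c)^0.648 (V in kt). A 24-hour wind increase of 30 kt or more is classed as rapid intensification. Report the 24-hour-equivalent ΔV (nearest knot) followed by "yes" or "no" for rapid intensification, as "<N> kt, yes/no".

V₁: ΔP = 36, V ≈ 6.01 × 36^0.648 ≈ 61.29 kt.
V₂: ΔP = 57, V ≈ 6.01 × 57^0.648 ≈ 82.54 kt.
ΔV over 30 h = 21.25 kt → 24 h equivalent = 21.25 × 24/30 ≈ 17.00 kt.
17 kt < 30 kt ⇒ not rapid intensification.

17 kt, no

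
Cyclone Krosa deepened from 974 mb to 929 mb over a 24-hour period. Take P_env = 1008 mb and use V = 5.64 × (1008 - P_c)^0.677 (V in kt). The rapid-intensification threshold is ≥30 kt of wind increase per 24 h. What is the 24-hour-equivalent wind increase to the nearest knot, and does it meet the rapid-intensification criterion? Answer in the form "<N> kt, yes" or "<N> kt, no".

V₁: ΔP = 34, V ≈ 5.64 × 34^0.677 ≈ 61.39 kt.
V₂: ΔP = 79, V ≈ 5.64 × 79^0.677 ≈ 108.64 kt.
ΔV over 24 h = 47.25 kt → 24 h equivalent = 47.25 × 24/24 ≈ 47.25 kt.
47 kt ≥ 30 kt ⇒ rapid intensification.

47 kt, yes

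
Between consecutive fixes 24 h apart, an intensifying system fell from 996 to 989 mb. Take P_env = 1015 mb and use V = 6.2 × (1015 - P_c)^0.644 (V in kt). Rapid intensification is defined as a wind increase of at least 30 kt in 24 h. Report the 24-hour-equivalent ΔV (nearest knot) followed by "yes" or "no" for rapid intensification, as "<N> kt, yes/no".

V₁: ΔP = 19, V ≈ 6.2 × 19^0.644 ≈ 41.30 kt.
V₂: ΔP = 26, V ≈ 6.2 × 26^0.644 ≈ 50.54 kt.
ΔV over 24 h = 9.24 kt → 24 h equivalent = 9.24 × 24/24 ≈ 9.24 kt.
9 kt < 30 kt ⇒ not rapid intensification.

9 kt, no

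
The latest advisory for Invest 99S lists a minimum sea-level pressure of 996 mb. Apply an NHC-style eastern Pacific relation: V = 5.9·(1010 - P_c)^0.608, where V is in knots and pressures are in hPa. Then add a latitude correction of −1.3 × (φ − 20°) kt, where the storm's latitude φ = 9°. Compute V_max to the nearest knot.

ΔP = 1010 − 996 = 14 mb.
14^0.608 ≈ 4.976.
V ≈ 5.9 × 4.976 ≈ 29.4 kt.
Latitude correction: −1.3 × (9 − 20) = 14.3 kt.
Corrected V ≈ 43.7 kt → 44 kt.

44 kt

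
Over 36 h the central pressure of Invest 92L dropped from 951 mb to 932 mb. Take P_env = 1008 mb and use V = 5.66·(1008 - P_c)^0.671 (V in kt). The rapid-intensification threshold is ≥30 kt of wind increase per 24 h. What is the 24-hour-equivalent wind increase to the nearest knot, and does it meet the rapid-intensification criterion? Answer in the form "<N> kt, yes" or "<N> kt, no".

12 kt, no

V₁: ΔP = 57, V ≈ 5.66 × 57^0.671 ≈ 85.31 kt.
V₂: ΔP = 76, V ≈ 5.66 × 76^0.671 ≈ 103.48 kt.
ΔV over 36 h = 18.17 kt → 24 h equivalent = 18.17 × 24/36 ≈ 12.11 kt.
12 kt < 30 kt ⇒ not rapid intensification.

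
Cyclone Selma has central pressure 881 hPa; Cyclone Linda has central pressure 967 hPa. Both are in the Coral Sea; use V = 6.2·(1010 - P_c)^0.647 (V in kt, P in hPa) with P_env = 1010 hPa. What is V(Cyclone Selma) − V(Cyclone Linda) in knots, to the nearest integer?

Cyclone Selma: ΔP = 129; V ≈ 6.2 × 129^0.647 ≈ 143.86 kt.
Cyclone Linda: ΔP = 43; V ≈ 6.2 × 43^0.647 ≈ 70.67 kt.
Difference ≈ 143.86 − 70.67 = 73.19 → 73 kt.

73 kt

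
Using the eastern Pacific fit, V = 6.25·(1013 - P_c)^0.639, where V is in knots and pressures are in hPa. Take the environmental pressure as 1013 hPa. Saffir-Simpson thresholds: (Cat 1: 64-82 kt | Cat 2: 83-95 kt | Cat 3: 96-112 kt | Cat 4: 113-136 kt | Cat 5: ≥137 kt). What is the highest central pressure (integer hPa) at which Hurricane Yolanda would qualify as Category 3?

Category 3 begins at V = 96 kt.
Required ΔP = (96/6.25)^(1/0.639) = 15.360^1.565 ≈ 71.88 hPa.
P_c ≤ 1013 − 71.88 = 941.12, so the highest integer P_c is 941 hPa.

941 hPa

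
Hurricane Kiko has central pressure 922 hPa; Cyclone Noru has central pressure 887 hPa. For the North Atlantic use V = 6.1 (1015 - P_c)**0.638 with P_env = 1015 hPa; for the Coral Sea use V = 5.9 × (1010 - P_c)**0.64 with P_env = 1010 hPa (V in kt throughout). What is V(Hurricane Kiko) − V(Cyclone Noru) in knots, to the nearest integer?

-18 kt

Hurricane Kiko: ΔP = 93; V ≈ 6.1 × 93^0.638 ≈ 109.96 kt.
Cyclone Noru: ΔP = 123; V ≈ 5.9 × 123^0.64 ≈ 128.35 kt.
Difference ≈ 109.96 − 128.35 = -18.39 → -18 kt.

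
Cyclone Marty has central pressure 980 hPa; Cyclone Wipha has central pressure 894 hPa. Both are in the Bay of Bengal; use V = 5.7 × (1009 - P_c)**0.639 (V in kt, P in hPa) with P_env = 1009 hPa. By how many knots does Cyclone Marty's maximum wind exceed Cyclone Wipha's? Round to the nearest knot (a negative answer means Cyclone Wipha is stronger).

-69 kt

Cyclone Marty: ΔP = 29; V ≈ 5.7 × 29^0.639 ≈ 49.02 kt.
Cyclone Wipha: ΔP = 115; V ≈ 5.7 × 115^0.639 ≈ 118.21 kt.
Difference ≈ 49.02 − 118.21 = -69.19 → -69 kt.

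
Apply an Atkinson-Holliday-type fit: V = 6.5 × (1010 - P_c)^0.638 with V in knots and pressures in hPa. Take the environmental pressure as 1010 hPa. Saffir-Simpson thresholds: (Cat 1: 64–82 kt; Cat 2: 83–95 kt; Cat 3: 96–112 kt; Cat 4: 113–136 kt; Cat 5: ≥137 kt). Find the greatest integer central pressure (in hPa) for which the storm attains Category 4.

Category 4 begins at V = 113 kt.
Required ΔP = (113/6.5)^(1/0.638) = 17.385^1.567 ≈ 87.87 hPa.
P_c ≤ 1010 − 87.87 = 922.13, so the highest integer P_c is 922 hPa.

922 hPa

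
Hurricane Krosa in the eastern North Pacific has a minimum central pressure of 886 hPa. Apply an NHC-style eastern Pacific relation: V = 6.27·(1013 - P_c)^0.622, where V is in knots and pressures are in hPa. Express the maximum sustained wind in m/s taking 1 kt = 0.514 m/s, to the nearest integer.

66 m/s

ΔP = 1013 − 886 = 127 hPa.
V ≈ 6.27 × 127^0.622 = 6.27 × 20.350 ≈ 127.595 kt.
127.595 × 0.514 ≈ 65.58 m/s → 66 m/s.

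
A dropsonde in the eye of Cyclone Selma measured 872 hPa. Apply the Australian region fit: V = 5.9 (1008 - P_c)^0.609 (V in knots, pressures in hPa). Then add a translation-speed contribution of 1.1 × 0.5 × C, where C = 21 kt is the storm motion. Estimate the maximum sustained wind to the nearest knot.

ΔP = 1008 − 872 = 136 hPa.
136^0.609 ≈ 19.922.
V ≈ 5.9 × 19.922 ≈ 117.5 kt.
Translation term: 1.1 × 0.5 × 21 = 11.55 kt.
Corrected V ≈ 129.05 kt → 129 kt.

129 kt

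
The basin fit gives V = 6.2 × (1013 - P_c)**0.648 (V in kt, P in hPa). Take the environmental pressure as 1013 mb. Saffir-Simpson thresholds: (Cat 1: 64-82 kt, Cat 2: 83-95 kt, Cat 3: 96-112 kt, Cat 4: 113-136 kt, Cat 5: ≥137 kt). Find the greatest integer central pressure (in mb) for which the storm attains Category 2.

958 mb

Category 2 begins at V = 83 kt.
Required ΔP = (83/6.2)^(1/0.648) = 13.387^1.543 ≈ 54.79 mb.
P_c ≤ 1013 − 54.79 = 958.21, so the highest integer P_c is 958 mb.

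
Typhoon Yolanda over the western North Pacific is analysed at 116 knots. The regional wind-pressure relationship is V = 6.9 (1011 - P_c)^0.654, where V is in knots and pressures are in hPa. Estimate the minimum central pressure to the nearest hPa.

ΔP = (V / 6.9)^(1/0.654) = (116/6.9)^1.529.
116/6.9 = 16.812; 16.812^1.529 ≈ 74.82 hPa.
P_c = 1011 − 74.82 = 936.18 ≈ 936 hPa.

936 hPa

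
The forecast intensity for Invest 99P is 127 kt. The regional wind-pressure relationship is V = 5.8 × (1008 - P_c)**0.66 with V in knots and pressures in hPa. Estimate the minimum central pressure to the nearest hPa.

901 hPa

ΔP = (V / 5.8)^(1/0.66) = (127/5.8)^1.515.
127/5.8 = 21.897; 21.897^1.515 ≈ 107.37 hPa.
P_c = 1008 − 107.37 = 900.63 ≈ 901 hPa.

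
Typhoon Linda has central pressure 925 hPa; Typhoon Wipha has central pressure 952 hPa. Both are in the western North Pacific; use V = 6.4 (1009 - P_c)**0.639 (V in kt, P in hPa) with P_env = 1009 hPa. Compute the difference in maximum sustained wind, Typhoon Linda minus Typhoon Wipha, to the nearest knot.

24 kt

Typhoon Linda: ΔP = 84; V ≈ 6.4 × 84^0.639 ≈ 108.59 kt.
Typhoon Wipha: ΔP = 57; V ≈ 6.4 × 57^0.639 ≈ 84.76 kt.
Difference ≈ 108.59 − 84.76 = 23.83 → 24 kt.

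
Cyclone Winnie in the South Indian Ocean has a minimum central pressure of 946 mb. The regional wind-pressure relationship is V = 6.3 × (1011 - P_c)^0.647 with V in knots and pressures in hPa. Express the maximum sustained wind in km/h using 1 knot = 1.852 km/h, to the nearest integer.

ΔP = 1011 − 946 = 65 mb.
V ≈ 6.3 × 65^0.647 = 6.3 × 14.892 ≈ 93.820 kt.
93.820 × 1.852 ≈ 173.75 km/h → 174 km/h.

174 km/h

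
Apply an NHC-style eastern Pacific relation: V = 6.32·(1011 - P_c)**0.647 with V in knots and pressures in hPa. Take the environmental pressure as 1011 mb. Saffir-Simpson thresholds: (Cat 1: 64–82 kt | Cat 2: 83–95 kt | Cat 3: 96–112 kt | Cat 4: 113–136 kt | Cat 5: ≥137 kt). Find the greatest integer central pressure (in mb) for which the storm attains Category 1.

Category 1 begins at V = 64 kt.
Required ΔP = (64/6.32)^(1/0.647) = 10.127^1.546 ≈ 35.81 mb.
P_c ≤ 1011 − 35.81 = 975.19, so the highest integer P_c is 975 mb.

975 mb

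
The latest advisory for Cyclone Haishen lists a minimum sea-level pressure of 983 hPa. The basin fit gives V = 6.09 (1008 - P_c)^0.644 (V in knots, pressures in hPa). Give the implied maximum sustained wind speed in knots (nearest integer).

ΔP = 1008 − 983 = 25 hPa.
25^0.644 ≈ 7.948.
V ≈ 6.09 × 7.948 ≈ 48.4 kt.

48 kt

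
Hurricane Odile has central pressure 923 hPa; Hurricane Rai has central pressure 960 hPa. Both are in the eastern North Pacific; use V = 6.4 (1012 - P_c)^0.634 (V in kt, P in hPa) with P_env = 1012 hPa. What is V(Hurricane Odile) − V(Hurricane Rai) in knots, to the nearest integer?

32 kt

Hurricane Odile: ΔP = 89; V ≈ 6.4 × 89^0.634 ≈ 110.18 kt.
Hurricane Rai: ΔP = 52; V ≈ 6.4 × 52^0.634 ≈ 78.37 kt.
Difference ≈ 110.18 − 78.37 = 31.81 → 32 kt.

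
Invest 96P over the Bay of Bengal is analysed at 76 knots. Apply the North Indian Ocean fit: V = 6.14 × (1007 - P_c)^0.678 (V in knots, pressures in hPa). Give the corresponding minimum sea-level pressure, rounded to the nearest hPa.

ΔP = (V / 6.14)^(1/0.678) = (76/6.14)^1.475.
76/6.14 = 12.378; 12.378^1.475 ≈ 40.89 hPa.
P_c = 1007 − 40.89 = 966.11 ≈ 966 hPa.

966 hPa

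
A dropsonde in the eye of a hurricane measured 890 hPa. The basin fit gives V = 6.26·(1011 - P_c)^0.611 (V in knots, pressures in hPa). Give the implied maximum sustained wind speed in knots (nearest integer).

ΔP = 1011 − 890 = 121 hPa.
121^0.611 ≈ 18.732.
V ≈ 6.26 × 18.732 ≈ 117.3 kt.

117 kt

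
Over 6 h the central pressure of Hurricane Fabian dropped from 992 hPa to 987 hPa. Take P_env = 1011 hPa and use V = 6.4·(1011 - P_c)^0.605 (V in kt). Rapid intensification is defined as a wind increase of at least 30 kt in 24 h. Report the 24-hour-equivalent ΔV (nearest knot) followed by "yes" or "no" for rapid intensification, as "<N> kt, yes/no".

23 kt, no

V₁: ΔP = 19, V ≈ 6.4 × 19^0.605 ≈ 38.00 kt.
V₂: ΔP = 24, V ≈ 6.4 × 24^0.605 ≈ 43.77 kt.
ΔV over 6 h = 5.77 kt → 24 h equivalent = 5.77 × 24/6 ≈ 23.08 kt.
23 kt < 30 kt ⇒ not rapid intensification.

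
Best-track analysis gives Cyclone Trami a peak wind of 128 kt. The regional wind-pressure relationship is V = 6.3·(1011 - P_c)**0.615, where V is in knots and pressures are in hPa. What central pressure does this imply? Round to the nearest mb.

877 mb

ΔP = (V / 6.3)^(1/0.615) = (128/6.3)^1.626.
128/6.3 = 20.317; 20.317^1.626 ≈ 133.85 mb.
P_c = 1011 − 133.85 = 877.15 ≈ 877 mb.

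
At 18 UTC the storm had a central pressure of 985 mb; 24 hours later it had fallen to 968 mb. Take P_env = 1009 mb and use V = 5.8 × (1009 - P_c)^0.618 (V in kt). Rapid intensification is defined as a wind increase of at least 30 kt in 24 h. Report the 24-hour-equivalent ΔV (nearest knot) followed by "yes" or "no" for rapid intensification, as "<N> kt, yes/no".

V₁: ΔP = 24, V ≈ 5.8 × 24^0.618 ≈ 41.34 kt.
V₂: ΔP = 41, V ≈ 5.8 × 41^0.618 ≈ 57.56 kt.
ΔV over 24 h = 16.22 kt → 24 h equivalent = 16.22 × 24/24 ≈ 16.22 kt.
16 kt < 30 kt ⇒ not rapid intensification.

16 kt, no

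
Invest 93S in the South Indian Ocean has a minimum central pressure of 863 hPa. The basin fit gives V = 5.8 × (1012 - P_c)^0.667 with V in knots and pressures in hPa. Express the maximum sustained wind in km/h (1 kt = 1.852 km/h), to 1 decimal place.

ΔP = 1012 − 863 = 149 hPa.
V ≈ 5.8 × 149^0.667 = 5.8 × 28.152 ≈ 163.284 kt.
163.284 × 1.852 ≈ 302.40 km/h → 302.4 km/h.

302.4 km/h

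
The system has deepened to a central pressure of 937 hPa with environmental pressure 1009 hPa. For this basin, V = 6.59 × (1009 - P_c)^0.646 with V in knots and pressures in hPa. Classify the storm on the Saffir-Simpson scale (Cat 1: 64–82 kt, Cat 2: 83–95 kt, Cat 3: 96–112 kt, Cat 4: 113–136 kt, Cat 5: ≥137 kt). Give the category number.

ΔP = 1009 − 937 = 72 hPa.
V ≈ 6.59 × 72^0.646 = 6.59 × 15.84 ≈ 104 kt.
104 kt falls in the Category 3 band.

3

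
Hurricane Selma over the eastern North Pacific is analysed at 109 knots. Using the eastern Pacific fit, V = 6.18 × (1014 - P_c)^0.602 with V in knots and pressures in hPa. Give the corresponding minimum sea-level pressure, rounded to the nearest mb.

896 mb

ΔP = (V / 6.18)^(1/0.602) = (109/6.18)^1.661.
109/6.18 = 17.638; 17.638^1.661 ≈ 117.62 mb.
P_c = 1014 − 117.62 = 896.38 ≈ 896 mb.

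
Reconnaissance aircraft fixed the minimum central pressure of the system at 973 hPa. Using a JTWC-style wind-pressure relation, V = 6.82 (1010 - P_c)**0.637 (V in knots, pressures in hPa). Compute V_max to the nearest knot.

68 kt

ΔP = 1010 − 973 = 37 hPa.
37^0.637 ≈ 9.976.
V ≈ 6.82 × 9.976 ≈ 68.0 kt.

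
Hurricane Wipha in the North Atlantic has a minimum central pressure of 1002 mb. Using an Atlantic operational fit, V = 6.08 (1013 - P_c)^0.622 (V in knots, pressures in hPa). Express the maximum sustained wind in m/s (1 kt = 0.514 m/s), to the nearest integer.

ΔP = 1013 − 1002 = 11 mb.
V ≈ 6.08 × 11^0.622 = 6.08 × 4.444 ≈ 27.018 kt.
27.018 × 0.514 ≈ 13.89 m/s → 14 m/s.

14 m/s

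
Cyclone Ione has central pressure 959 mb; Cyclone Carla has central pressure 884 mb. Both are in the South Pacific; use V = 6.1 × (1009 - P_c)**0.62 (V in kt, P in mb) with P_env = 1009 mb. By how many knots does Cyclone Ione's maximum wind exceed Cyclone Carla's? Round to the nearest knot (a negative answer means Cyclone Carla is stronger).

-53 kt

Cyclone Ione: ΔP = 50; V ≈ 6.1 × 50^0.62 ≈ 68.97 kt.
Cyclone Carla: ΔP = 125; V ≈ 6.1 × 125^0.62 ≈ 121.73 kt.
Difference ≈ 68.97 − 121.73 = -52.76 → -53 kt.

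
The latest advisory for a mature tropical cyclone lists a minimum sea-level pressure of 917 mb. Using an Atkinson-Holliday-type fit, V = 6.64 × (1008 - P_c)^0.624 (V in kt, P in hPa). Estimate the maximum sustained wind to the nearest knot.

ΔP = 1008 − 917 = 91 mb.
91^0.624 ≈ 16.689.
V ≈ 6.64 × 16.689 ≈ 110.8 kt.

111 kt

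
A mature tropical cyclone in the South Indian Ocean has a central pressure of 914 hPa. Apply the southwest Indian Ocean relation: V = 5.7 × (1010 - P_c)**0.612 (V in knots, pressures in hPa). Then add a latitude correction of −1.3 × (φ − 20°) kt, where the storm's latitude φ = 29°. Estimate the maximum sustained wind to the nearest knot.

ΔP = 1010 − 914 = 96 hPa.
96^0.612 ≈ 16.336.
V ≈ 5.7 × 16.336 ≈ 93.1 kt.
Latitude correction: −1.3 × (29 − 20) = -11.7 kt.
Corrected V ≈ 81.4 kt → 81 kt.

81 kt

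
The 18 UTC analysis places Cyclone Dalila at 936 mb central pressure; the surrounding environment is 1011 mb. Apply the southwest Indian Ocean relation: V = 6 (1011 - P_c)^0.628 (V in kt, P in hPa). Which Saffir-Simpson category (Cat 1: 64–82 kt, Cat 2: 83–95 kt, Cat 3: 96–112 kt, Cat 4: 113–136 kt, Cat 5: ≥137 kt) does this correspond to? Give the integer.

ΔP = 1011 − 936 = 75 mb.
V ≈ 6 × 75^0.628 = 6 × 15.05 ≈ 90 kt.
90 kt falls in the Category 2 band.

2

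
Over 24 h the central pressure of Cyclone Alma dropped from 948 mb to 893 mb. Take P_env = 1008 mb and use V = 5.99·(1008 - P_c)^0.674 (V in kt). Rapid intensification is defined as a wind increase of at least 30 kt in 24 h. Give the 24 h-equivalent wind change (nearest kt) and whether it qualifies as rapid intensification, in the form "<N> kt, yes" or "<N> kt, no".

V₁: ΔP = 60, V ≈ 5.99 × 60^0.674 ≈ 94.60 kt.
V₂: ΔP = 115, V ≈ 5.99 × 115^0.674 ≈ 146.67 kt.
ΔV over 24 h = 52.07 kt → 24 h equivalent = 52.07 × 24/24 ≈ 52.07 kt.
52 kt ≥ 30 kt ⇒ rapid intensification.

52 kt, yes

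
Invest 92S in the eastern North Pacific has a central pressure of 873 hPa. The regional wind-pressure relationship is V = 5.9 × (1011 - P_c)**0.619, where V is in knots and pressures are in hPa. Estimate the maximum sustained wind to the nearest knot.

125 kt

ΔP = 1011 − 873 = 138 hPa.
138^0.619 ≈ 21.115.
V ≈ 5.9 × 21.115 ≈ 124.6 kt.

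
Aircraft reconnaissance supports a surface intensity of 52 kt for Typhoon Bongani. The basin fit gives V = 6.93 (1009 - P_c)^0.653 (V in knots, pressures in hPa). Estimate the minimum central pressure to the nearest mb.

987 mb

ΔP = (V / 6.93)^(1/0.653) = (52/6.93)^1.531.
52/6.93 = 7.504; 7.504^1.531 ≈ 21.90 mb.
P_c = 1009 − 21.90 = 987.10 ≈ 987 mb.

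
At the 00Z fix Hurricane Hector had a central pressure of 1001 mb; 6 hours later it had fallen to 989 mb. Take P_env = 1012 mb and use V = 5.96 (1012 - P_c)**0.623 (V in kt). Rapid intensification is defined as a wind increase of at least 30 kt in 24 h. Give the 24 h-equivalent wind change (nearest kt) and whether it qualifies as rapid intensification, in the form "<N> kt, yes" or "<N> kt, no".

62 kt, yes

V₁: ΔP = 11, V ≈ 5.96 × 11^0.623 ≈ 26.55 kt.
V₂: ΔP = 23, V ≈ 5.96 × 23^0.623 ≈ 42.03 kt.
ΔV over 6 h = 15.48 kt → 24 h equivalent = 15.48 × 24/6 ≈ 61.92 kt.
62 kt ≥ 30 kt ⇒ rapid intensification.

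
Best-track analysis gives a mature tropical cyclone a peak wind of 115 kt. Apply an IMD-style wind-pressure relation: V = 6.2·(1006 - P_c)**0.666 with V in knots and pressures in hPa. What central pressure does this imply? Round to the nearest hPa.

ΔP = (V / 6.2)^(1/0.666) = (115/6.2)^1.502.
115/6.2 = 18.548; 18.548^1.502 ≈ 80.23 hPa.
P_c = 1006 − 80.23 = 925.77 ≈ 926 hPa.

926 hPa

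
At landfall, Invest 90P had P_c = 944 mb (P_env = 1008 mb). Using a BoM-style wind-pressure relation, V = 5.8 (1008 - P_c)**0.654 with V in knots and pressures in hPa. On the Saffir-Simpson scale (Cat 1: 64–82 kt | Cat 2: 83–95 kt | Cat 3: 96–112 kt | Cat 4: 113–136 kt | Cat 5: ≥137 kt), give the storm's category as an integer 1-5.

ΔP = 1008 − 944 = 64 mb.
V ≈ 5.8 × 64^0.654 = 5.8 × 15.18 ≈ 88 kt.
88 kt falls in the Category 2 band.

2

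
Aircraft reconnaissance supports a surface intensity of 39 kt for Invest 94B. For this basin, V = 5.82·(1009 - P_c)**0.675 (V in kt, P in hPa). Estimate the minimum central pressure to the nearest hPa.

ΔP = (V / 5.82)^(1/0.675) = (39/5.82)^1.481.
39/5.82 = 6.701; 6.701^1.481 ≈ 16.75 hPa.
P_c = 1009 − 16.75 = 992.25 ≈ 992 hPa.

992 hPa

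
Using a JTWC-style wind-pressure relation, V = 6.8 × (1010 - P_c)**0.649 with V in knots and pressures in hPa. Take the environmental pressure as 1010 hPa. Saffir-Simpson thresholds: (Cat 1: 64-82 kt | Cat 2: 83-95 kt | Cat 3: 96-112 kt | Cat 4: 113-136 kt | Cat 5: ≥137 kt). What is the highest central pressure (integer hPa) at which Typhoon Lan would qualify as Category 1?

978 hPa

Category 1 begins at V = 64 kt.
Required ΔP = (64/6.8)^(1/0.649) = 9.412^1.541 ≈ 31.64 hPa.
P_c ≤ 1010 − 31.64 = 978.36, so the highest integer P_c is 978 hPa.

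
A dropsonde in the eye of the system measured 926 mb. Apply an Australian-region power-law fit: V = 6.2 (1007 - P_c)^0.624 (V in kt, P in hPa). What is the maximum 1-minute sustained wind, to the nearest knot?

96 kt

ΔP = 1007 − 926 = 81 mb.
81^0.624 ≈ 15.520.
V ≈ 6.2 × 15.520 ≈ 96.2 kt.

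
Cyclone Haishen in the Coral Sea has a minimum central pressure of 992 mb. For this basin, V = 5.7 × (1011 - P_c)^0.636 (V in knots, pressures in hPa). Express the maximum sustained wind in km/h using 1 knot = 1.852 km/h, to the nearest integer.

69 km/h

ΔP = 1011 − 992 = 19 mb.
V ≈ 5.7 × 19^0.636 = 5.7 × 6.506 ≈ 37.082 kt.
37.082 × 1.852 ≈ 68.68 km/h → 69 km/h.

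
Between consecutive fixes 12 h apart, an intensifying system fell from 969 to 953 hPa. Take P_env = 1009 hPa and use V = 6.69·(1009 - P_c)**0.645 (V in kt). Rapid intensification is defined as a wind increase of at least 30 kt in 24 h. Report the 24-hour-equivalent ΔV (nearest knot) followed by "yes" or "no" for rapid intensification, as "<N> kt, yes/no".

35 kt, yes

V₁: ΔP = 40, V ≈ 6.69 × 40^0.645 ≈ 72.24 kt.
V₂: ΔP = 56, V ≈ 6.69 × 56^0.645 ≈ 89.74 kt.
ΔV over 12 h = 17.50 kt → 24 h equivalent = 17.50 × 24/12 ≈ 35.00 kt.
35 kt ≥ 30 kt ⇒ rapid intensification.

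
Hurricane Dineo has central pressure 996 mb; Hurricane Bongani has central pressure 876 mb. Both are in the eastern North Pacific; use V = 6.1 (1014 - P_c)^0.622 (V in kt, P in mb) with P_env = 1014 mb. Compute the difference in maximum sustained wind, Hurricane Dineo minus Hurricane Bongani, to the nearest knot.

Hurricane Dineo: ΔP = 18; V ≈ 6.1 × 18^0.622 ≈ 36.82 kt.
Hurricane Bongani: ΔP = 138; V ≈ 6.1 × 138^0.622 ≈ 130.72 kt.
Difference ≈ 36.82 − 130.72 = -93.90 → -94 kt.

-94 kt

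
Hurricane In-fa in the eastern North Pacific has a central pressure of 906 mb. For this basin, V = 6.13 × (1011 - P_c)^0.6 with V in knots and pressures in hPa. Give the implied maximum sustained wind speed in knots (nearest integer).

100 kt

ΔP = 1011 − 906 = 105 mb.
105^0.6 ≈ 16.320.
V ≈ 6.13 × 16.320 ≈ 100.0 kt.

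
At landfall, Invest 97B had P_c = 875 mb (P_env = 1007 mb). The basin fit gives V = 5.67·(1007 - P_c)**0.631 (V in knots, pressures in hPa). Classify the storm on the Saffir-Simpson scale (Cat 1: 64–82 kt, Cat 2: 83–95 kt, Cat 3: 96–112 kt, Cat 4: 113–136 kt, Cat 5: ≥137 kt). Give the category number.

4

ΔP = 1007 − 875 = 132 mb.
V ≈ 5.67 × 132^0.631 = 5.67 × 21.78 ≈ 123 kt.
123 kt falls in the Category 4 band.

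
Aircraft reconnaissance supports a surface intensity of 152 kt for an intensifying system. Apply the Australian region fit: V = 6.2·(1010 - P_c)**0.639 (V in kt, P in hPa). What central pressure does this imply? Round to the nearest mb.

861 mb

ΔP = (V / 6.2)^(1/0.639) = (152/6.2)^1.565.
152/6.2 = 24.516; 24.516^1.565 ≈ 149.42 mb.
P_c = 1010 − 149.42 = 860.58 ≈ 861 mb.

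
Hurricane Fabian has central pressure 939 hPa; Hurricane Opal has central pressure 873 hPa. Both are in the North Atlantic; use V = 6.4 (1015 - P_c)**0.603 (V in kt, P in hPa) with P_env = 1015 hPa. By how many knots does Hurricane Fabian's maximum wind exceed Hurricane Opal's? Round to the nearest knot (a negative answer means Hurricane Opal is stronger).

Hurricane Fabian: ΔP = 76; V ≈ 6.4 × 76^0.603 ≈ 87.16 kt.
Hurricane Opal: ΔP = 142; V ≈ 6.4 × 142^0.603 ≈ 127.06 kt.
Difference ≈ 87.16 − 127.06 = -39.90 → -40 kt.

-40 kt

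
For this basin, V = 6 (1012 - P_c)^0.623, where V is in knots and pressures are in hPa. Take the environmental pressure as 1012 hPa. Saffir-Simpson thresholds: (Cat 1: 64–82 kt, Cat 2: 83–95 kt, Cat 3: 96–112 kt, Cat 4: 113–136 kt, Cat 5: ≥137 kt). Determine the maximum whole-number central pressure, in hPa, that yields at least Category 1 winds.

Category 1 begins at V = 64 kt.
Required ΔP = (64/6)^(1/0.623) = 10.667^1.605 ≈ 44.68 hPa.
P_c ≤ 1012 − 44.68 = 967.32, so the highest integer P_c is 967 hPa.

967 hPa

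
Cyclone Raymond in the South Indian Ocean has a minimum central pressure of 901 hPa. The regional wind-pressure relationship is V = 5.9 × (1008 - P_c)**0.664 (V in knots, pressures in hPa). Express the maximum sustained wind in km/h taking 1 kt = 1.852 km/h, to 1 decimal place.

243.2 km/h

ΔP = 1008 − 901 = 107 hPa.
V ≈ 5.9 × 107^0.664 = 5.9 × 22.259 ≈ 131.330 kt.
131.330 × 1.852 ≈ 243.22 km/h → 243.2 km/h.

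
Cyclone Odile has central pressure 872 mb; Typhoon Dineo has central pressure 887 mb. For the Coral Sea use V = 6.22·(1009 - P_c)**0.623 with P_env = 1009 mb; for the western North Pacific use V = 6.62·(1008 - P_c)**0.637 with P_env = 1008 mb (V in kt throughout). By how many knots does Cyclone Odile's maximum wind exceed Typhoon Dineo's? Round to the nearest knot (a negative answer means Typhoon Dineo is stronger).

-7 kt

Cyclone Odile: ΔP = 137; V ≈ 6.22 × 137^0.623 ≈ 133.34 kt.
Typhoon Dineo: ΔP = 121; V ≈ 6.62 × 121^0.637 ≈ 140.47 kt.
Difference ≈ 133.34 − 140.47 = -7.13 → -7 kt.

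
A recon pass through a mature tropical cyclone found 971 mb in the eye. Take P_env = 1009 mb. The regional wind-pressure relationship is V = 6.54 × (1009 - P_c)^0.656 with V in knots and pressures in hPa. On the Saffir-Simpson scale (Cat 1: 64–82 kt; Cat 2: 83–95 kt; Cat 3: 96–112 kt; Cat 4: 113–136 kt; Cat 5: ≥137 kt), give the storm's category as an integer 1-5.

ΔP = 1009 − 971 = 38 mb.
V ≈ 6.54 × 38^0.656 = 6.54 × 10.87 ≈ 71 kt.
71 kt falls in the Category 1 band.

1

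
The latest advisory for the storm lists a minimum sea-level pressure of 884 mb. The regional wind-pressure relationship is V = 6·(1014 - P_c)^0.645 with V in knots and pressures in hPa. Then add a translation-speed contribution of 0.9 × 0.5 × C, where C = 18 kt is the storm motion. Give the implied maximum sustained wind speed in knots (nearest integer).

147 kt

ΔP = 1014 − 884 = 130 mb.
130^0.645 ≈ 23.094.
V ≈ 6 × 23.094 ≈ 138.6 kt.
Translation term: 0.9 × 0.5 × 18 = 8.1 kt.
Corrected V ≈ 146.7 kt → 147 kt.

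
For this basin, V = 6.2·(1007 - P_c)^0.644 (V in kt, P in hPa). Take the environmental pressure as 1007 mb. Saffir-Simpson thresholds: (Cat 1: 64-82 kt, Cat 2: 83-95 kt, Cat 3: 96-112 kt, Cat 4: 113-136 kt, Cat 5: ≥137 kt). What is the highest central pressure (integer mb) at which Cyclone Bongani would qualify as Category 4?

916 mb

Category 4 begins at V = 113 kt.
Required ΔP = (113/6.2)^(1/0.644) = 18.226^1.553 ≈ 90.70 mb.
P_c ≤ 1007 − 90.70 = 916.30, so the highest integer P_c is 916 mb.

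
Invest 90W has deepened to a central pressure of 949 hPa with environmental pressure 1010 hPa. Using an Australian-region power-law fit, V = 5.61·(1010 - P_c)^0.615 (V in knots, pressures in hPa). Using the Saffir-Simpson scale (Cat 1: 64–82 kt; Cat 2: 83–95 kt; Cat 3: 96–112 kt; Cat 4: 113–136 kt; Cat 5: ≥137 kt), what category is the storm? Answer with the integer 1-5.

ΔP = 1010 − 949 = 61 hPa.
V ≈ 5.61 × 61^0.615 = 5.61 × 12.53 ≈ 70 kt.
70 kt falls in the Category 1 band.

1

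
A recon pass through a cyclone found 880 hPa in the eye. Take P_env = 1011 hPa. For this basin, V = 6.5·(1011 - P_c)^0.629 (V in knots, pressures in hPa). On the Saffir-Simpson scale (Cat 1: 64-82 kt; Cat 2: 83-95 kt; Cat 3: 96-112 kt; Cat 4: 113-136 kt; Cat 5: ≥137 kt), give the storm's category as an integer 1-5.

5

ΔP = 1011 − 880 = 131 hPa.
V ≈ 6.5 × 131^0.629 = 6.5 × 21.47 ≈ 140 kt.
140 kt falls in the Category 5 band.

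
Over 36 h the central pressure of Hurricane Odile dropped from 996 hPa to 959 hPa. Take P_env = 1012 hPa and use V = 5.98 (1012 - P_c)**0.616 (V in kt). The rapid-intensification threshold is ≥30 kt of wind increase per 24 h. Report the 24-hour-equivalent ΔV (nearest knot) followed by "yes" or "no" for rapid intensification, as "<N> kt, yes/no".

V₁: ΔP = 16, V ≈ 5.98 × 16^0.616 ≈ 32.99 kt.
V₂: ΔP = 53, V ≈ 5.98 × 53^0.616 ≈ 69.00 kt.
ΔV over 36 h = 36.01 kt → 24 h equivalent = 36.01 × 24/36 ≈ 24.01 kt.
24 kt < 30 kt ⇒ not rapid intensification.

24 kt, no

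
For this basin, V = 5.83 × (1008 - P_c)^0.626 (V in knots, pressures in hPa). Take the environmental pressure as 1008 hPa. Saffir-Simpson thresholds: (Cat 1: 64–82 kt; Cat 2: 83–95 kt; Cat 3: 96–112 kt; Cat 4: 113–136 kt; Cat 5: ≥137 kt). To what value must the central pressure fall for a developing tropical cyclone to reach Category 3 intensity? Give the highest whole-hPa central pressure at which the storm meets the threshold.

Category 3 begins at V = 96 kt.
Required ΔP = (96/5.83)^(1/0.626) = 16.467^1.597 ≈ 87.79 hPa.
P_c ≤ 1008 − 87.79 = 920.21, so the highest integer P_c is 920 hPa.

920 hPa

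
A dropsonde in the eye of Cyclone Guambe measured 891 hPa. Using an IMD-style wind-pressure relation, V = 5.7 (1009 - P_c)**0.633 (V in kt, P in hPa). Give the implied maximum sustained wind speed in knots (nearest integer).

ΔP = 1009 − 891 = 118 hPa.
118^0.633 ≈ 20.488.
V ≈ 5.7 × 20.488 ≈ 116.8 kt.

117 kt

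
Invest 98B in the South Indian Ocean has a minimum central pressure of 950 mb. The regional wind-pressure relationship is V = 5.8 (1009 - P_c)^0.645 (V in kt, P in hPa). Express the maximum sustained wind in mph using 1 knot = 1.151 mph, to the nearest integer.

93 mph

ΔP = 1009 − 950 = 59 mb.
V ≈ 5.8 × 59^0.645 = 5.8 × 13.874 ≈ 80.469 kt.
80.469 × 1.151 ≈ 92.62 mph → 93 mph.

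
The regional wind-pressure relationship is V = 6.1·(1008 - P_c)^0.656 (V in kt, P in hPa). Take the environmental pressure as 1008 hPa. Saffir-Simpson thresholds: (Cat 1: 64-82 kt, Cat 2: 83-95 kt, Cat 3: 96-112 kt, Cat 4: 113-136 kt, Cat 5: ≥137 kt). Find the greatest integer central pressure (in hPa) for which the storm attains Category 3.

941 hPa

Category 3 begins at V = 96 kt.
Required ΔP = (96/6.1)^(1/0.656) = 15.738^1.524 ≈ 66.77 hPa.
P_c ≤ 1008 − 66.77 = 941.23, so the highest integer P_c is 941 hPa.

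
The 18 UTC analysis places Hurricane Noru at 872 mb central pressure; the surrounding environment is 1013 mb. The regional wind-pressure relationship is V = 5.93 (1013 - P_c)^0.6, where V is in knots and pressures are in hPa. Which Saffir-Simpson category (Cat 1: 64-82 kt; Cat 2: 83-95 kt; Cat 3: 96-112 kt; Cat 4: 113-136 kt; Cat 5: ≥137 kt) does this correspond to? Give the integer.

4

ΔP = 1013 − 872 = 141 mb.
V ≈ 5.93 × 141^0.6 = 5.93 × 19.48 ≈ 116 kt.
116 kt falls in the Category 4 band.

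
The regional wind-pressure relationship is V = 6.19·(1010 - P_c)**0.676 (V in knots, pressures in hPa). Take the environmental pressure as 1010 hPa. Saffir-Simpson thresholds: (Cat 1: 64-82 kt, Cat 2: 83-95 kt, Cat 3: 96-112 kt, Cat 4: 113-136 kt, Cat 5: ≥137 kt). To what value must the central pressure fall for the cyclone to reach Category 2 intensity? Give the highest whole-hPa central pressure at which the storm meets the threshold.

963 hPa

Category 2 begins at V = 83 kt.
Required ΔP = (83/6.19)^(1/0.676) = 13.409^1.479 ≈ 46.53 hPa.
P_c ≤ 1010 − 46.53 = 963.47, so the highest integer P_c is 963 hPa.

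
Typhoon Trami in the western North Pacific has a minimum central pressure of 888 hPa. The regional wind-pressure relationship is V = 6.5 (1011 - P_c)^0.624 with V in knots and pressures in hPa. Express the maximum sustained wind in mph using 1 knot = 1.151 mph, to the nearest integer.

ΔP = 1011 − 888 = 123 hPa.
V ≈ 6.5 × 123^0.624 = 6.5 × 20.142 ≈ 130.922 kt.
130.922 × 1.151 ≈ 150.69 mph → 151 mph.

151 mph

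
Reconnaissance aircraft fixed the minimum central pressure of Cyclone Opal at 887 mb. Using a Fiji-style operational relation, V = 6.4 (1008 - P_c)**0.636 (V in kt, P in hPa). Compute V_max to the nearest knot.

ΔP = 1008 − 887 = 121 mb.
121^0.636 ≈ 21.118.
V ≈ 6.4 × 21.118 ≈ 135.2 kt.

135 kt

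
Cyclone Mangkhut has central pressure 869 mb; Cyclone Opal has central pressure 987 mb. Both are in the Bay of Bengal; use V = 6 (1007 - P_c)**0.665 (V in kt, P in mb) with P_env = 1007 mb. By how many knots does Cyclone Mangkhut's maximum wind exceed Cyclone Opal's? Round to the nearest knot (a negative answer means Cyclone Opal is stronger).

Cyclone Mangkhut: ΔP = 138; V ≈ 6 × 138^0.665 ≈ 158.92 kt.
Cyclone Opal: ΔP = 20; V ≈ 6 × 20^0.665 ≈ 43.99 kt.
Difference ≈ 158.92 − 43.99 = 114.93 → 115 kt.

115 kt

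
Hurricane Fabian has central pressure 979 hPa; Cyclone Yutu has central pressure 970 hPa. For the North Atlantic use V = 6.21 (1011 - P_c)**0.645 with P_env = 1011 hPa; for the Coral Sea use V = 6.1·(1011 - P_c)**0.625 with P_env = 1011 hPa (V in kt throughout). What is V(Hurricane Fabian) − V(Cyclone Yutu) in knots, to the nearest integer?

Hurricane Fabian: ΔP = 32; V ≈ 6.21 × 32^0.645 ≈ 58.06 kt.
Cyclone Yutu: ΔP = 41; V ≈ 6.1 × 41^0.625 ≈ 62.13 kt.
Difference ≈ 58.06 − 62.13 = -4.07 → -4 kt.

-4 kt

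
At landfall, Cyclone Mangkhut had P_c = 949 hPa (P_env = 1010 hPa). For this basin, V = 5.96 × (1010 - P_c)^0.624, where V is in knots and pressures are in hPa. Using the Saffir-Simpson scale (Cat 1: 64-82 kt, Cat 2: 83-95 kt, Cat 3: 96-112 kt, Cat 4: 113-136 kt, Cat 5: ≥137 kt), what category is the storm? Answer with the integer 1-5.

ΔP = 1010 − 949 = 61 hPa.
V ≈ 5.96 × 61^0.624 = 5.96 × 13.00 ≈ 77 kt.
77 kt falls in the Category 1 band.

1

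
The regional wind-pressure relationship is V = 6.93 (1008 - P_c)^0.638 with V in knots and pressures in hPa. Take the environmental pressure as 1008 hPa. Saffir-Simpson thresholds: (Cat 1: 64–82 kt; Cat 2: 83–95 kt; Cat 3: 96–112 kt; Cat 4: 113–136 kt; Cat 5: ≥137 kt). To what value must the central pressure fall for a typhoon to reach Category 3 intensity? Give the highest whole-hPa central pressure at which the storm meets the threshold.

946 hPa

Category 3 begins at V = 96 kt.
Required ΔP = (96/6.93)^(1/0.638) = 13.853^1.567 ≈ 61.55 hPa.
P_c ≤ 1008 − 61.55 = 946.45, so the highest integer P_c is 946 hPa.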